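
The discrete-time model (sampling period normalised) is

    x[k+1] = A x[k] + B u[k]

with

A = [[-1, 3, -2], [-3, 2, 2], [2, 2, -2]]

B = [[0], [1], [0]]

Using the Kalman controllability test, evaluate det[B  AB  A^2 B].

AB = [[3], [2], [2]]
A^2B = [[-1], [-1], [6]]
Controllability matrix C = [B  AB  A^2B] = [[0, 3, -1], [1, 2, -1], [0, 2, 6]]
Expanding along the first row, det(C) = 0·(2·6 - (-1)·2) - 3·(1·6 - (-1)·0) + (-1)·(1·2 - 2·0) = 0·14 - 3·6 + (-1)·2 = -20
Since det(C) ≠ 0, rank(C) = 3 and the system is completely controllable.

-20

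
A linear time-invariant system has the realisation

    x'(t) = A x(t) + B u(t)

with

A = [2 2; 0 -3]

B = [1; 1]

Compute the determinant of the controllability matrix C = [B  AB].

AB = [[4], [-3]]
Controllability matrix C = [B  AB] = [[1, 4], [1, -3]]
det(C) = 1·(-3) - 4·1 = -3 - 4 = -7
Since det(C) ≠ 0, rank(C) = 2 and the system is completely controllable.

-7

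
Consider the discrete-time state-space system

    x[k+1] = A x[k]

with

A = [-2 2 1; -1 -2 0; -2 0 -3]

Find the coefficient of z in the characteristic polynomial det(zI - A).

20

Expand det(zI - A) for the 3×3 matrix.
p(z) = z^3 + 7z^2 + 20z + 22.
(Check: constant term = det(-A) = (-1)^3 det A = 22; coefficient of z^2 = -tr A = 7.)
The coefficient of z is 20.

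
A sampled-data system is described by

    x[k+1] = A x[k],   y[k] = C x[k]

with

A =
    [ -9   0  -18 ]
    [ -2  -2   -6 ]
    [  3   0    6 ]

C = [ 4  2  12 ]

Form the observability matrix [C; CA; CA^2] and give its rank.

2

CA = [[-4, -4, -12]]
CA^2 = [[8, 8, 24]]
Observability matrix O = [C; CA; CA^2] = [[4, 2, 12], [-4, -4, -12], [8, 8, 24]]
The columns c1, c2, c3 of O are linearly dependent: -3·c1 + c3 = 0 (check each entry), so rank(O) ≤ 2.
The 2×2 minor from rows 1, 2, columns 1, 2 is 4·(-4) - 2·(-4) = -16 - (-8) = -8 ≠ 0, so rank(O) = 2.
rank(O) = 2 < n = 3, so the pair (A, C) is not completely observable.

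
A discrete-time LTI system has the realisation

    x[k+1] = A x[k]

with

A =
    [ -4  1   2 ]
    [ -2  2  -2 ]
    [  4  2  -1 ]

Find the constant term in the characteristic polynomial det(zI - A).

42

Expand det(zI - A) for the 3×3 matrix.
p(z) = z^3 + 3z^2 - 8z + 42.
(Check: constant term = det(-A) = (-1)^3 det A = 42; coefficient of z^2 = -tr A = 3.)
The constant term is 42.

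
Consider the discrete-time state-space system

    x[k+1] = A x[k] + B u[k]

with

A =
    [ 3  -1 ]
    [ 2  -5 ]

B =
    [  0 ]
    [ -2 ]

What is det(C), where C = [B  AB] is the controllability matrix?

4

AB = [[2], [10]]
Controllability matrix C = [B  AB] = [[0, 2], [-2, 10]]
det(C) = 0·10 - 2·(-2) = 0 - (-4) = 4
Since det(C) ≠ 0, rank(C) = 2 and the system is completely controllable.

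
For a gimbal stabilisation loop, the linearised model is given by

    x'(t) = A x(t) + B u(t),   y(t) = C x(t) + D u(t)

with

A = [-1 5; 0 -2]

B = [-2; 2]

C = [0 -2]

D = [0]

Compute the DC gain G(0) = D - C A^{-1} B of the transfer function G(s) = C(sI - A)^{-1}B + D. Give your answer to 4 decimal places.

-2.0000

G(0) = C(-A)^{-1}B + D = -C A^{-1} B + D.
det A = 2, so A^{-1} = (1/2)·adj(A) = [[-1, -5/2], [0, -1/2]]
A^{-1} B = [-3, -1]^T
C A^{-1} B = 2
G(0) = D - C A^{-1} B = 0 - (2) = -2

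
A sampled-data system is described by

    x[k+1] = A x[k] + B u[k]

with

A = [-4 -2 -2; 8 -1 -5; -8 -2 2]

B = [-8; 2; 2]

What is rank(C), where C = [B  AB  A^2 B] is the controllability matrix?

2

AB = [[24], [-76], [64]]
A^2B = [[-72], [-52], [88]]
Controllability matrix C = [B  AB  A^2B] = [[-8, 24, -72], [2, -76, -52], [2, 64, 88]]
The rows r1, r2, r3 of C are linearly dependent: r1 + 2·r2 + 2·r3 = 0 (check each entry), so rank(C) ≤ 2.
The 2×2 minor from rows 1, 2, columns 1, 2 is (-8)·(-76) - 24·2 = 608 - 48 = 560 ≠ 0, so rank(C) = 2.
rank(C) = 2 < n = 3, so the pair (A, B) is not completely controllable.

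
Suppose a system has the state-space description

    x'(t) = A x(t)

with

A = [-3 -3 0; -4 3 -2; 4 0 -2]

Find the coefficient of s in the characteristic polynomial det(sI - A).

-21

Expand det(sI - A) for the 3×3 matrix.
p(s) = s^3 + 2s^2 - 21s - 66.
(Check: constant term = det(-A) = (-1)^3 det A = -66; coefficient of s^2 = -tr A = 2.)
The coefficient of s is -21.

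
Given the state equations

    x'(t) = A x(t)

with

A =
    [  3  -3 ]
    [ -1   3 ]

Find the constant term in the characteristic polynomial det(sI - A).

6

For a 2×2 matrix, det(sI - A) = s^2 - (tr A)s + det A.
tr A = 6, det A = 6.
So p(s) = s^2 - 6s + 6.
The constant term is 6.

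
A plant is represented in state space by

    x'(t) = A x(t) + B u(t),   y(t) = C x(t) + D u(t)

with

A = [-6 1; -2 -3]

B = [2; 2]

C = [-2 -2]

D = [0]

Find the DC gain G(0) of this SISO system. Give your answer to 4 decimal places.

-1.6000

G(0) = C(-A)^{-1}B + D = -C A^{-1} B + D.
det A = 20, so A^{-1} = (1/20)·adj(A) = [[-3/20, -1/20], [1/10, -3/10]]
A^{-1} B = [-2/5, -2/5]^T
C A^{-1} B = 8/5
G(0) = D - C A^{-1} B = 0 - (8/5) = -8/5 ≈ -1.6000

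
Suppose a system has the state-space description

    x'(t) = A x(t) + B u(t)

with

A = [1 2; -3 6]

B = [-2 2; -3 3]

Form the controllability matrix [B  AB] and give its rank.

AB = [[-8, 8], [-12, 12]]
Controllability matrix C = [B  AB] = [[-2, 2, -8, 8], [-3, 3, -12, 12]]
Every column of C is a scalar multiple of column 1 = [-2, -3] (multipliers 1, -1, 4, -4), so the columns span a one-dimensional space.
C ≠ 0, hence rank(C) = 1.
rank(C) = 1 < n = 2, so the pair (A, B) is not completely controllable.

1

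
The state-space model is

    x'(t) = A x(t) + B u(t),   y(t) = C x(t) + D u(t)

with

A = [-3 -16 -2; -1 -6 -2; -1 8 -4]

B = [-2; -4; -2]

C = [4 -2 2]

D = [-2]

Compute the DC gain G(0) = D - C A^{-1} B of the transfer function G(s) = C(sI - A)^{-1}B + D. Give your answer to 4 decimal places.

G(0) = C(-A)^{-1}B + D = -C A^{-1} B + D.
det A = -60, so A^{-1} = (1/-60)·adj(A) = [[-2/3, 4/3, -1/3], [1/30, -1/6, 1/15], [7/30, -2/3, -1/30]]
A^{-1} B = [-10/3, 7/15, 34/15]^T
C A^{-1} B = -146/15
G(0) = D - C A^{-1} B = -2 - (-146/15) = 116/15 ≈ 7.7333

7.7333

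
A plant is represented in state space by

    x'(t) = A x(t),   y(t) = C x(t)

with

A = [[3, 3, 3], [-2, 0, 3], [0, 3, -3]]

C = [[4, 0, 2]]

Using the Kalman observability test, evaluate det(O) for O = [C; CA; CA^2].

5184

CA = [[12, 18, 6]]
CA^2 = [[0, 54, 72]]
Observability matrix O = [C; CA; CA^2] = [[4, 0, 2], [12, 18, 6], [0, 54, 72]]
Expanding along the first row, det(O) = 4·(18·72 - 6·54) - 0·(12·72 - 6·0) + 2·(12·54 - 18·0) = 4·972 - 0·864 + 2·648 = 5184
Since det(O) ≠ 0, rank(O) = 3 and the system is completely observable.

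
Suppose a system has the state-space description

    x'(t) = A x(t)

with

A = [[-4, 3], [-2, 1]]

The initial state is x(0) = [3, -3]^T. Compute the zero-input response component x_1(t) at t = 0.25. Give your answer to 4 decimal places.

-0.7645

det(sI - A) = s^2 - (tr A)s + det A, with tr A = (-4) + 1 = -3 and det A = (-4)·1 - 3·(-2) = -4 - (-6) = 2.
So p(s) = det(sI - A) = s^2 + 3s + 2.
Factor s^2 + 3s + 2: two numbers with sum -3 and product 2 are -1 and -2, so s^2 + 3s + 2 = (s + 1)(s + 2).
Hence p(s) = (s + 1) (s + 2), with roots -2, -1.
The eigenvalues -2, -1 are distinct and real, so A is diagonalisable and x(t) = e^{At} x(0) = V diag(e^{λ_i t}) V^{-1} x(0), where the columns of V are the eigenvectors.
λ = -2: A - (-2)I = [[-2, 3], [-2, 3]]. Row 1 gives (-2)·v1 + 3·v2 = 0, so take v_1 = [3, 2]^T.
λ = -1: A - (-1)I = [[-3, 3], [-2, 2]]. Row 1 gives (-3)·v1 + 3·v2 = 0, so take v_2 = [-1, -1]^T.
V = [v_1 v_2] = [[3, -1], [2, -1]] has det V = -1, so V^{-1} = adj(V)/det V = [[1, -1], [2, -3]].
Modal coordinates z(0) = V^{-1} x(0): 1·3 + (-1)·(-3) = 6; 2·3 + (-3)·(-3) = 15; so z(0) = [6, 15]^T.
x_1(t) = Σ_i (v_i)_1 · z_i(0) · e^{λ_i t} (row 1 of V times the modal terms).
x_1(0.25) = 3·6·e^{-2·0.25} + (-1)·15·e^{-1·0.25} = 18·0.606531 + (-15)·0.778801 = -0.7645.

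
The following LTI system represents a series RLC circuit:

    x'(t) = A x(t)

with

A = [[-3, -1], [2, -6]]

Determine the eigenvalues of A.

-5, -4

det(sI - A) = s^2 - (tr A)s + det A, with tr A = (-3) + (-6) = -9 and det A = (-3)·(-6) - (-1)·2 = 18 - (-2) = 20.
So p(s) = det(sI - A) = s^2 + 9s + 20.
Factor s^2 + 9s + 20: two numbers with sum -9 and product 20 are -4 and -5, so s^2 + 9s + 20 = (s + 4)(s + 5).
Hence p(s) = (s + 4) (s + 5), with roots -5, -4.
All eigenvalues have negative real part, so the system is asymptotically stable.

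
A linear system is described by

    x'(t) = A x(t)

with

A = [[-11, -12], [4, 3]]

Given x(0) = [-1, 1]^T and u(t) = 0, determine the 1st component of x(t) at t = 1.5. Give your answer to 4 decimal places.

det(sI - A) = s^2 - (tr A)s + det A, with tr A = (-11) + 3 = -8 and det A = (-11)·3 - (-12)·4 = -33 - (-48) = 15.
So p(s) = det(sI - A) = s^2 + 8s + 15.
Factor s^2 + 8s + 15: two numbers with sum -8 and product 15 are -3 and -5, so s^2 + 8s + 15 = (s + 3)(s + 5).
Hence p(s) = (s + 3) (s + 5), with roots -5, -3.
The eigenvalues -5, -3 are distinct and real, so A is diagonalisable and x(t) = e^{At} x(0) = V diag(e^{λ_i t}) V^{-1} x(0), where the columns of V are the eigenvectors.
λ = -5: A - (-5)I = [[-6, -12], [4, 8]]. Row 1 gives (-6)·v1 + (-12)·v2 = 0, so take v_1 = [2, -1]^T.
λ = -3: A - (-3)I = [[-8, -12], [4, 6]]. Row 1 gives (-8)·v1 + (-12)·v2 = 0, so take v_2 = [-3, 2]^T.
V = [v_1 v_2] = [[2, -3], [-1, 2]] has det V = 1, so V^{-1} = adj(V)/det V = [[2, 3], [1, 2]].
Modal coordinates z(0) = V^{-1} x(0): 2·(-1) + 3·1 = 1; 1·(-1) + 2·1 = 1; so z(0) = [1, 1]^T.
x_1(t) = Σ_i (v_i)_1 · z_i(0) · e^{λ_i t} (row 1 of V times the modal terms).
x_1(1.5) = 2·1·e^{-5·1.5} + (-3)·1·e^{-3·1.5} = 2·0.000553 + (-3)·0.011109 = -0.0322.

-0.0322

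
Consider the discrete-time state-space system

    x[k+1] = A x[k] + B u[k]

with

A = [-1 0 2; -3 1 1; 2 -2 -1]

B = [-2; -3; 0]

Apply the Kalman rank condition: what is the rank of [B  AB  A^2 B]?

3

AB = [[2], [3], [2]]
A^2B = [[2], [-1], [-4]]
Controllability matrix C = [B  AB  A^2B] = [[-2, 2, 2], [-3, 3, -1], [0, 2, -4]]
det(C) = (-2)·(3·(-4) - (-1)·2) - 2·((-3)·(-4) - (-1)·0) + 2·((-3)·2 - 3·0) = (-2)·(-10) - 2·12 + 2·(-6) = -16 ≠ 0, so rank(C) = 3.
rank(C) = 3 = n, so the pair (A, B) is completely controllable.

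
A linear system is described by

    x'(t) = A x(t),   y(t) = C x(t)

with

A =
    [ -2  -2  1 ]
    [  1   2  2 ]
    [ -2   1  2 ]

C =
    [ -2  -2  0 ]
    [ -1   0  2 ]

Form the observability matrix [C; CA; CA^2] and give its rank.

CA = [[2, 0, -6], [-2, 4, 3]]
CA^2 = [[8, -10, -10], [2, 15, 12]]
Observability matrix O = [C; CA; CA^2] = [[-2, -2, 0], [-1, 0, 2], [2, 0, -6], [-2, 4, 3], [8, -10, -10], [2, 15, 12]]
Take the 3×3 submatrix of O formed by rows 1, 2, 3: [[-2, -2, 0], [-1, 0, 2], [2, 0, -6]]. Its determinant is (-2)·(0·(-6) - 2·0) - (-2)·((-1)·(-6) - 2·2) + 0·((-1)·0 - 0·2) = (-2)·0 - (-2)·2 + 0·0 = 4 ≠ 0.
So rank(O) ≥ 3; since O has 3 columns, rank(O) = 3.
rank(O) = 3 = n, so the pair (A, C) is completely observable.

3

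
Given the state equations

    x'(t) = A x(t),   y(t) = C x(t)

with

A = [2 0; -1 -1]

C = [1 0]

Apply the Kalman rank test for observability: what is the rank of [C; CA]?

CA = [[2, 0]]
Observability matrix O = [C; CA] = [[1, 0], [2, 0]]
Every row of O is a scalar multiple of row 1 = [1, 0] (multipliers 1, 2), so the rows span a one-dimensional space.
O ≠ 0, hence rank(O) = 1.
rank(O) = 1 < n = 2, so the pair (A, C) is not completely observable.

1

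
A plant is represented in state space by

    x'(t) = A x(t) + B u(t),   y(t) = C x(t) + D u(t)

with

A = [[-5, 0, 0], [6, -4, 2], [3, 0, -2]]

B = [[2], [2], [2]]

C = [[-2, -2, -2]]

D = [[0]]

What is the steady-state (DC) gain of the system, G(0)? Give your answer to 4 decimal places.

-7.8000

G(0) = C(-A)^{-1}B + D = -C A^{-1} B + D.
det A = -40, so A^{-1} = (1/-40)·adj(A) = [[-1/5, 0, 0], [-9/20, -1/4, -1/4], [-3/10, 0, -1/2]]
A^{-1} B = [-2/5, -19/10, -8/5]^T
C A^{-1} B = 39/5
G(0) = D - C A^{-1} B = 0 - (39/5) = -39/5 ≈ -7.8000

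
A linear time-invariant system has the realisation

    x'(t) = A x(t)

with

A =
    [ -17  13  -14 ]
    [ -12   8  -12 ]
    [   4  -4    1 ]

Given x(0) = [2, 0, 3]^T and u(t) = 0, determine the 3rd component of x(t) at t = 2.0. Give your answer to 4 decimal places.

1.3360

det(sI - A) = s^3 - (tr A)s^2 + (M11 + M22 + M33)s - det A, where Mii is the 2×2 principal minor of A obtained by deleting row i and column i.
tr A = (-17) + 8 + 1 = -8; M11 = 8·1 - (-12)·(-4) = 8 - 48 = -40; M22 = (-17)·1 - (-14)·4 = -17 - (-56) = 39; M33 = (-17)·8 - 13·(-12) = -136 - (-156) = 20; sum of minors = 19.
det A = (-17)·(8·1 - (-12)·(-4)) - 13·((-12)·1 - (-12)·4) + (-14)·((-12)·(-4) - 8·4) = (-17)·(-40) - 13·36 + (-14)·16 = -12.
So p(s) = det(sI - A) = s^3 + 8s^2 + 19s + 12.
Rational-root test: any integer root divides 12. Testing small divisors, s = -1 works: p(-1) = -1 + 8 + (-19) + 12 = 0, so (s + 1) is a factor.
Dividing, p(s) = (s + 1)(s^2 + 7s + 12).
Factor s^2 + 7s + 12: two numbers with sum -7 and product 12 are -3 and -4, so s^2 + 7s + 12 = (s + 3)(s + 4).
Hence p(s) = (s + 1) (s + 3) (s + 4), with roots -4, -3, -1.
The eigenvalues -4, -3, -1 are distinct and real, so A is diagonalisable and x(t) = e^{At} x(0) = V diag(e^{λ_i t}) V^{-1} x(0), where the columns of V are the eigenvectors.
λ = -4: A - (-4)I = [[-13, 13, -14], [-12, 12, -12], [4, -4, 5]]. v must be orthogonal to every row; (row 1) × (row 2) = [12, 12, 0], so take v_1 = [1, 1, 0]^T.
λ = -3: A - (-3)I = [[-14, 13, -14], [-12, 11, -12], [4, -4, 4]]. v must be orthogonal to every row; (row 1) × (row 2) = [-2, 0, 2], so take v_2 = [-1, 0, 1]^T.
λ = -1: A - (-1)I = [[-16, 13, -14], [-12, 9, -12], [4, -4, 2]]. v must be orthogonal to every row; (row 1) × (row 2) = [-30, -24, 12], so take v_3 = [5, 4, -2]^T.
V = [v_1 v_2 v_3] = [[1, -1, 5], [1, 0, 4], [0, 1, -2]] has det V = -1, so V^{-1} = adj(V)/det V = [[4, -3, 4], [-2, 2, -1], [-1, 1, -1]].
Modal coordinates z(0) = V^{-1} x(0): 4·2 + (-3)·0 + 4·3 = 20; (-2)·2 + 2·0 + (-1)·3 = -7; (-1)·2 + 1·0 + (-1)·3 = -5; so z(0) = [20, -7, -5]^T.
x_3(t) = Σ_i (v_i)_3 · z_i(0) · e^{λ_i t} (row 3 of V times the modal terms).
x_3(2.0) = 0·20·e^{-4·2.0} + 1·(-7)·e^{-3·2.0} + (-2)·(-5)·e^{-1·2.0} = 0·0.000335 + (-7)·0.002479 + 10·0.135335 = 1.3360.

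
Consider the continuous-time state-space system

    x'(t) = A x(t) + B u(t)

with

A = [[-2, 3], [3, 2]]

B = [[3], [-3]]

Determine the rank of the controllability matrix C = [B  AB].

2

AB = [[-15], [3]]
Controllability matrix C = [B  AB] = [[3, -15], [-3, 3]]
det(C) = 3·3 - (-15)·(-3) = 9 - 45 = -36 ≠ 0, so rank(C) = 2.
rank(C) = 2 = n, so the pair (A, B) is completely controllable.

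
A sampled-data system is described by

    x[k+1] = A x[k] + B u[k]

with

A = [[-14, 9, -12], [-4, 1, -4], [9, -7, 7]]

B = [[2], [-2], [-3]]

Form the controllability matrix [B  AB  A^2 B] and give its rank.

2

AB = [[-10], [2], [11]]
A^2B = [[26], [-2], [-27]]
Controllability matrix C = [B  AB  A^2B] = [[2, -10, 26], [-2, 2, -2], [-3, 11, -27]]
The rows r1, r2, r3 of C are linearly dependent: 2·r1 - r2 + 2·r3 = 0 (check each entry), so rank(C) ≤ 2.
The 2×2 minor from rows 1, 2, columns 1, 2 is 2·2 - (-10)·(-2) = 4 - 20 = -16 ≠ 0, so rank(C) = 2.
rank(C) = 2 < n = 3, so the pair (A, B) is not completely controllable.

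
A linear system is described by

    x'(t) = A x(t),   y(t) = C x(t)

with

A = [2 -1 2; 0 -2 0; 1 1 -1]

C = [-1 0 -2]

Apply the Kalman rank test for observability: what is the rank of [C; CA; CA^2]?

CA = [[-4, -1, 0]]
CA^2 = [[-8, 6, -8]]
Observability matrix O = [C; CA; CA^2] = [[-1, 0, -2], [-4, -1, 0], [-8, 6, -8]]
det(O) = (-1)·((-1)·(-8) - 0·6) - 0·((-4)·(-8) - 0·(-8)) + (-2)·((-4)·6 - (-1)·(-8)) = (-1)·8 - 0·32 + (-2)·(-32) = 56 ≠ 0, so rank(O) = 3.
rank(O) = 3 = n, so the pair (A, C) is completely observable.

3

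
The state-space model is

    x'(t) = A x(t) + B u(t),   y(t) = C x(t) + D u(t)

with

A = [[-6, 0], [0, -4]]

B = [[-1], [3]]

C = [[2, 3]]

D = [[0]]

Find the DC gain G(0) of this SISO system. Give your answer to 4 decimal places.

G(0) = C(-A)^{-1}B + D = -C A^{-1} B + D.
det A = 24, so A^{-1} = (1/24)·adj(A) = [[-1/6, 0], [0, -1/4]]
A^{-1} B = [1/6, -3/4]^T
C A^{-1} B = -23/12
G(0) = D - C A^{-1} B = 0 - (-23/12) = 23/12 ≈ 1.9167

1.9167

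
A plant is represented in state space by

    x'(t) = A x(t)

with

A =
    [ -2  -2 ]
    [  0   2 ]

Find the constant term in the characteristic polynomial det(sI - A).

-4

For a 2×2 matrix, det(sI - A) = s^2 - (tr A)s + det A.
tr A = 0, det A = -4.
So p(s) = s^2 - 4.
The constant term is -4.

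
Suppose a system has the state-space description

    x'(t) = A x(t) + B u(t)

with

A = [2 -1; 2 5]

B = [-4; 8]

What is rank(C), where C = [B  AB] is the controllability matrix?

AB = [[-16], [32]]
Controllability matrix C = [B  AB] = [[-4, -16], [8, 32]]
Every column of C is a scalar multiple of column 1 = [-4, 8] (multipliers 1, 4), so the columns span a one-dimensional space.
C ≠ 0, hence rank(C) = 1.
rank(C) = 1 < n = 2, so the pair (A, B) is not completely controllable.

1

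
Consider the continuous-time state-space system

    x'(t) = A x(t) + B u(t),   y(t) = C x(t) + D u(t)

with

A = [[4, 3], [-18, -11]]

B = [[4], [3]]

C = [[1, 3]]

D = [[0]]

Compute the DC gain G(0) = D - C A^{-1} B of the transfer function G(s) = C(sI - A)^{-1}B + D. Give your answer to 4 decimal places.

-19.9000

G(0) = C(-A)^{-1}B + D = -C A^{-1} B + D.
det A = 10, so A^{-1} = (1/10)·adj(A) = [[-11/10, -3/10], [9/5, 2/5]]
A^{-1} B = [-53/10, 42/5]^T
C A^{-1} B = 199/10
G(0) = D - C A^{-1} B = 0 - (199/10) = -199/10 ≈ -19.9000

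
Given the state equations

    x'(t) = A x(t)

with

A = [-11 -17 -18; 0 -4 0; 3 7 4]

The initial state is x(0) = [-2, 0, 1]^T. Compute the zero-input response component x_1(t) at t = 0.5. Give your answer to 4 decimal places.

det(sI - A) = s^3 - (tr A)s^2 + (M11 + M22 + M33)s - det A, where Mii is the 2×2 principal minor of A obtained by deleting row i and column i.
tr A = (-11) + (-4) + 4 = -11; M11 = (-4)·4 - 0·7 = -16 - 0 = -16; M22 = (-11)·4 - (-18)·3 = -44 - (-54) = 10; M33 = (-11)·(-4) - (-17)·0 = 44 - 0 = 44; sum of minors = 38.
det A = (-11)·((-4)·4 - 0·7) - (-17)·(0·4 - 0·3) + (-18)·(0·7 - (-4)·3) = (-11)·(-16) - (-17)·0 + (-18)·12 = -40.
So p(s) = det(sI - A) = s^3 + 11s^2 + 38s + 40.
Rational-root test: any integer root divides 40. Testing small divisors, s = -2 works: p(-2) = -8 + 44 + (-76) + 40 = 0, so (s + 2) is a factor.
Dividing, p(s) = (s + 2)(s^2 + 9s + 20).
Factor s^2 + 9s + 20: two numbers with sum -9 and product 20 are -4 and -5, so s^2 + 9s + 20 = (s + 4)(s + 5).
Hence p(s) = (s + 2) (s + 4) (s + 5), with roots -5, -4, -2.
The eigenvalues -5, -4, -2 are distinct and real, so A is diagonalisable and x(t) = e^{At} x(0) = V diag(e^{λ_i t}) V^{-1} x(0), where the columns of V are the eigenvectors.
λ = -5: A - (-5)I = [[-6, -17, -18], [0, 1, 0], [3, 7, 9]]. v must be orthogonal to every row; (row 1) × (row 2) = [18, 0, -6], so take v_1 = [3, 0, -1]^T.
λ = -4: A - (-4)I = [[-7, -17, -18], [0, 0, 0], [3, 7, 8]]. v must be orthogonal to every row; (row 1) × (row 3) = [-10, 2, 2], so take v_2 = [-5, 1, 1]^T.
λ = -2: A - (-2)I = [[-9, -17, -18], [0, -2, 0], [3, 7, 6]]. v must be orthogonal to every row; (row 1) × (row 2) = [-36, 0, 18], so take v_3 = [-2, 0, 1]^T.
V = [v_1 v_2 v_3] = [[3, -5, -2], [0, 1, 0], [-1, 1, 1]] has det V = 1, so V^{-1} = adj(V)/det V = [[1, 3, 2], [0, 1, 0], [1, 2, 3]].
Modal coordinates z(0) = V^{-1} x(0): 1·(-2) + 3·0 + 2·1 = 0; 0·(-2) + 1·0 + 0·1 = 0; 1·(-2) + 2·0 + 3·1 = 1; so z(0) = [0, 0, 1]^T.
x_1(t) = Σ_i (v_i)_1 · z_i(0) · e^{λ_i t} (row 1 of V times the modal terms).
x_1(0.5) = 3·0·e^{-5·0.5} + (-5)·0·e^{-4·0.5} + (-2)·1·e^{-2·0.5} = 0·0.082085 + 0·0.135335 + (-2)·0.367879 = -0.7358.

-0.7358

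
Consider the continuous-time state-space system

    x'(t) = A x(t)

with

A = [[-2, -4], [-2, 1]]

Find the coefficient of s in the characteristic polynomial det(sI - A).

For a 2×2 matrix, det(sI - A) = s^2 - (tr A)s + det A.
tr A = -1, det A = -10.
So p(s) = s^2 + s - 10.
The coefficient of s is 1.

1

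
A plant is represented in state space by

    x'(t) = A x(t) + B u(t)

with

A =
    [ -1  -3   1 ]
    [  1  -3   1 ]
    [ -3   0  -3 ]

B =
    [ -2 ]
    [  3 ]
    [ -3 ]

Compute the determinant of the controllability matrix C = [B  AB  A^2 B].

AB = [[-10], [-14], [15]]
A^2B = [[67], [47], [-15]]
Controllability matrix C = [B  AB  A^2B] = [[-2, -10, 67], [3, -14, 47], [-3, 15, -15]]
Expanding along the first row, det(C) = (-2)·((-14)·(-15) - 47·15) - (-10)·(3·(-15) - 47·(-3)) + 67·(3·15 - (-14)·(-3)) = (-2)·(-495) - (-10)·96 + 67·3 = 2151
Since det(C) ≠ 0, rank(C) = 3 and the system is completely controllable.

2151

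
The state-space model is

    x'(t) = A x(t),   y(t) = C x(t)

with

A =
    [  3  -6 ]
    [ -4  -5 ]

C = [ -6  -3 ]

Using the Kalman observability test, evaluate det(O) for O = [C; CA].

-324

CA = [[-6, 51]]
Observability matrix O = [C; CA] = [[-6, -3], [-6, 51]]
det(O) = (-6)·51 - (-3)·(-6) = -306 - 18 = -324
Since det(O) ≠ 0, rank(O) = 2 and the system is completely observable.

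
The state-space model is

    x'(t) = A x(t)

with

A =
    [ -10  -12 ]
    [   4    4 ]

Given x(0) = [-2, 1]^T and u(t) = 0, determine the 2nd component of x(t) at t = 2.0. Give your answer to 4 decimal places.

0.0003

det(sI - A) = s^2 - (tr A)s + det A, with tr A = (-10) + 4 = -6 and det A = (-10)·4 - (-12)·4 = -40 - (-48) = 8.
So p(s) = det(sI - A) = s^2 + 6s + 8.
Factor s^2 + 6s + 8: two numbers with sum -6 and product 8 are -2 and -4, so s^2 + 6s + 8 = (s + 2)(s + 4).
Hence p(s) = (s + 2) (s + 4), with roots -4, -2.
The eigenvalues -4, -2 are distinct and real, so A is diagonalisable and x(t) = e^{At} x(0) = V diag(e^{λ_i t}) V^{-1} x(0), where the columns of V are the eigenvectors.
λ = -4: A - (-4)I = [[-6, -12], [4, 8]]. Row 1 gives (-6)·v1 + (-12)·v2 = 0, so take v_1 = [-2, 1]^T.
λ = -2: A - (-2)I = [[-8, -12], [4, 6]]. Row 1 gives (-8)·v1 + (-12)·v2 = 0, so take v_2 = [-3, 2]^T.
V = [v_1 v_2] = [[-2, -3], [1, 2]] has det V = -1, so V^{-1} = adj(V)/det V = [[-2, -3], [1, 2]].
Modal coordinates z(0) = V^{-1} x(0): (-2)·(-2) + (-3)·1 = 1; 1·(-2) + 2·1 = 0; so z(0) = [1, 0]^T.
x_2(t) = Σ_i (v_i)_2 · z_i(0) · e^{λ_i t} (row 2 of V times the modal terms).
x_2(2.0) = 1·1·e^{-4·2.0} + 2·0·e^{-2·2.0} = 1·0.000335 + 0·0.018316 = 0.0003.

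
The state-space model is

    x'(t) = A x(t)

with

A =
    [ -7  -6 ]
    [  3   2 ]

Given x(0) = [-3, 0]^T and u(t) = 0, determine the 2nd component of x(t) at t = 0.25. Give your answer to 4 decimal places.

-1.2328

det(sI - A) = s^2 - (tr A)s + det A, with tr A = (-7) + 2 = -5 and det A = (-7)·2 - (-6)·3 = -14 - (-18) = 4.
So p(s) = det(sI - A) = s^2 + 5s + 4.
Factor s^2 + 5s + 4: two numbers with sum -5 and product 4 are -1 and -4, so s^2 + 5s + 4 = (s + 1)(s + 4).
Hence p(s) = (s + 1) (s + 4), with roots -4, -1.
The eigenvalues -4, -1 are distinct and real, so A is diagonalisable and x(t) = e^{At} x(0) = V diag(e^{λ_i t}) V^{-1} x(0), where the columns of V are the eigenvectors.
λ = -4: A - (-4)I = [[-3, -6], [3, 6]]. Row 1 gives (-3)·v1 + (-6)·v2 = 0, so take v_1 = [-2, 1]^T.
λ = -1: A - (-1)I = [[-6, -6], [3, 3]]. Row 1 gives (-6)·v1 + (-6)·v2 = 0, so take v_2 = [-1, 1]^T.
V = [v_1 v_2] = [[-2, -1], [1, 1]] has det V = -1, so V^{-1} = adj(V)/det V = [[-1, -1], [1, 2]].
Modal coordinates z(0) = V^{-1} x(0): (-1)·(-3) + (-1)·0 = 3; 1·(-3) + 2·0 = -3; so z(0) = [3, -3]^T.
x_2(t) = Σ_i (v_i)_2 · z_i(0) · e^{λ_i t} (row 2 of V times the modal terms).
x_2(0.25) = 1·3·e^{-4·0.25} + 1·(-3)·e^{-1·0.25} = 3·0.367879 + (-3)·0.778801 = -1.2328.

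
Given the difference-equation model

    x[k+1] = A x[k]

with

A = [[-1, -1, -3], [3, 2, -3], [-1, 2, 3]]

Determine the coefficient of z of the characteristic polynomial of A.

Expand det(zI - A) for the 3×3 matrix.
p(z) = z^3 - 4z^2 + 7z + 30.
(Check: constant term = det(-A) = (-1)^3 det A = 30; coefficient of z^2 = -tr A = -4.)
The coefficient of z is 7.

7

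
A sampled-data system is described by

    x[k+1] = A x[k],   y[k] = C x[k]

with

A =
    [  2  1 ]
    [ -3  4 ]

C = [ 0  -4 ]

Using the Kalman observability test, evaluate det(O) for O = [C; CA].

48

CA = [[12, -16]]
Observability matrix O = [C; CA] = [[0, -4], [12, -16]]
det(O) = 0·(-16) - (-4)·12 = 0 - (-48) = 48
Since det(O) ≠ 0, rank(O) = 2 and the system is completely observable.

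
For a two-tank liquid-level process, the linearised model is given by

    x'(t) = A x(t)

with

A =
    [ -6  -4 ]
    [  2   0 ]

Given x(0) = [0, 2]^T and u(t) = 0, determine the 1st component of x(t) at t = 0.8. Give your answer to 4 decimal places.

-0.6445

det(sI - A) = s^2 - (tr A)s + det A, with tr A = (-6) + 0 = -6 and det A = (-6)·0 - (-4)·2 = 0 - (-8) = 8.
So p(s) = det(sI - A) = s^2 + 6s + 8.
Factor s^2 + 6s + 8: two numbers with sum -6 and product 8 are -2 and -4, so s^2 + 6s + 8 = (s + 2)(s + 4).
Hence p(s) = (s + 2) (s + 4), with roots -4, -2.
The eigenvalues -4, -2 are distinct and real, so A is diagonalisable and x(t) = e^{At} x(0) = V diag(e^{λ_i t}) V^{-1} x(0), where the columns of V are the eigenvectors.
λ = -4: A - (-4)I = [[-2, -4], [2, 4]]. Row 1 gives (-2)·v1 + (-4)·v2 = 0, so take v_1 = [2, -1]^T.
λ = -2: A - (-2)I = [[-4, -4], [2, 2]]. Row 1 gives (-4)·v1 + (-4)·v2 = 0, so take v_2 = [-1, 1]^T.
V = [v_1 v_2] = [[2, -1], [-1, 1]] has det V = 1, so V^{-1} = adj(V)/det V = [[1, 1], [1, 2]].
Modal coordinates z(0) = V^{-1} x(0): 1·0 + 1·2 = 2; 1·0 + 2·2 = 4; so z(0) = [2, 4]^T.
x_1(t) = Σ_i (v_i)_1 · z_i(0) · e^{λ_i t} (row 1 of V times the modal terms).
x_1(0.8) = 2·2·e^{-4·0.8} + (-1)·4·e^{-2·0.8} = 4·0.040762 + (-4)·0.201897 = -0.6445.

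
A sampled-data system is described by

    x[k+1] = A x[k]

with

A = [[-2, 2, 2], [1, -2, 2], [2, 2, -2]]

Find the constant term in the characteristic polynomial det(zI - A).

-24

Expand det(zI - A) for the 3×3 matrix.
p(z) = z^3 + 6z^2 + 2z - 24.
(Check: constant term = det(-A) = (-1)^3 det A = -24; coefficient of z^2 = -tr A = 6.)
The constant term is -24.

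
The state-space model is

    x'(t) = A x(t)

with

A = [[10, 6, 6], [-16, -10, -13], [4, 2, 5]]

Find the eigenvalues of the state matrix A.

-2, 3, 4

det(sI - A) = s^3 - (tr A)s^2 + (M11 + M22 + M33)s - det A, where Mii is the 2×2 principal minor of A obtained by deleting row i and column i.
tr A = 10 + (-10) + 5 = 5; M11 = (-10)·5 - (-13)·2 = -50 - (-26) = -24; M22 = 10·5 - 6·4 = 50 - 24 = 26; M33 = 10·(-10) - 6·(-16) = -100 - (-96) = -4; sum of minors = -2.
det A = 10·((-10)·5 - (-13)·2) - 6·((-16)·5 - (-13)·4) + 6·((-16)·2 - (-10)·4) = 10·(-24) - 6·(-28) + 6·8 = -24.
So p(s) = det(sI - A) = s^3 - 5s^2 - 2s + 24.
Rational-root test: any integer root divides 24. Testing small divisors, s = -2 works: p(-2) = -8 + (-20) + 4 + 24 = 0, so (s + 2) is a factor.
Dividing, p(s) = (s + 2)(s^2 - 7s + 12).
Factor s^2 - 7s + 12: two numbers with sum 7 and product 12 are 4 and 3, so s^2 - 7s + 12 = (s - 4)(s - 3).
Hence p(s) = (s - 4) (s - 3) (s + 2), with roots -2, 3, 4.
At least one eigenvalue has non-negative real part, so the system is not asymptotically stable.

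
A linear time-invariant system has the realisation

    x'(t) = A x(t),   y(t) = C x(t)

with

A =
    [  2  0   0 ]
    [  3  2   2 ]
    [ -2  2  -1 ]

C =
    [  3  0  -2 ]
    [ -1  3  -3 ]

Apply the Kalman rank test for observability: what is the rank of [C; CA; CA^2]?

CA = [[10, -4, 2], [13, 0, 9]]
CA^2 = [[4, -4, -10], [8, 18, -9]]
Observability matrix O = [C; CA; CA^2] = [[3, 0, -2], [-1, 3, -3], [10, -4, 2], [13, 0, 9], [4, -4, -10], [8, 18, -9]]
Take the 3×3 submatrix of O formed by rows 1, 2, 3: [[3, 0, -2], [-1, 3, -3], [10, -4, 2]]. Its determinant is 3·(3·2 - (-3)·(-4)) - 0·((-1)·2 - (-3)·10) + (-2)·((-1)·(-4) - 3·10) = 3·(-6) - 0·28 + (-2)·(-26) = 34 ≠ 0.
So rank(O) ≥ 3; since O has 3 columns, rank(O) = 3.
rank(O) = 3 = n, so the pair (A, C) is completely observable.

3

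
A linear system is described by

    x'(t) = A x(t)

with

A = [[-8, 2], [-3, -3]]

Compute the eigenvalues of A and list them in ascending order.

det(sI - A) = s^2 - (tr A)s + det A, with tr A = (-8) + (-3) = -11 and det A = (-8)·(-3) - 2·(-3) = 24 - (-6) = 30.
So p(s) = det(sI - A) = s^2 + 11s + 30.
Factor s^2 + 11s + 30: two numbers with sum -11 and product 30 are -5 and -6, so s^2 + 11s + 30 = (s + 5)(s + 6).
Hence p(s) = (s + 5) (s + 6), with roots -6, -5.
All eigenvalues have negative real part, so the system is asymptotically stable.

-6, -5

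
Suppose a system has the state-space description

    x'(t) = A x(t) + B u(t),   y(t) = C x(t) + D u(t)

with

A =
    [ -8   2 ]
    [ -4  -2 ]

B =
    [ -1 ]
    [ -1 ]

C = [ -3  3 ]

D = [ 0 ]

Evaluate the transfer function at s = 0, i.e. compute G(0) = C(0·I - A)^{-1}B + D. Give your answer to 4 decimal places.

0.0000

G(0) = C(-A)^{-1}B + D = -C A^{-1} B + D.
det A = 24, so A^{-1} = (1/24)·adj(A) = [[-1/12, -1/12], [1/6, -1/3]]
A^{-1} B = [1/6, 1/6]^T
C A^{-1} B = 0
G(0) = D - C A^{-1} B = 0 - (0) = 0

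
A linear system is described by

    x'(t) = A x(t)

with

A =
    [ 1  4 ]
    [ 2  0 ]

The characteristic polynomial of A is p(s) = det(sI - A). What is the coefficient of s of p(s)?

-1

For a 2×2 matrix, det(sI - A) = s^2 - (tr A)s + det A.
tr A = 1, det A = -8.
So p(s) = s^2 - s - 8.
The coefficient of s is -1.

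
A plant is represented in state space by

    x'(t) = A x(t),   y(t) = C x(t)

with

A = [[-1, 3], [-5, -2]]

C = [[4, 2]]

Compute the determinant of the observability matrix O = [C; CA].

60

CA = [[-14, 8]]
Observability matrix O = [C; CA] = [[4, 2], [-14, 8]]
det(O) = 4·8 - 2·(-14) = 32 - (-28) = 60
Since det(O) ≠ 0, rank(O) = 2 and the system is completely observable.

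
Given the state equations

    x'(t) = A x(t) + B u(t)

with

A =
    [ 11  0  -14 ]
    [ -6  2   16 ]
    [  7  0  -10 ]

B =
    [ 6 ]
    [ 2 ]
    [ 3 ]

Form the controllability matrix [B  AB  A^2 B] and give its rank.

2

AB = [[24], [16], [12]]
A^2B = [[96], [80], [48]]
Controllability matrix C = [B  AB  A^2B] = [[6, 24, 96], [2, 16, 80], [3, 12, 48]]
The rows r1, r2, r3 of C are linearly dependent: -r1 + 2·r3 = 0 (check each entry), so rank(C) ≤ 2.
The 2×2 minor from rows 1, 2, columns 1, 2 is 6·16 - 24·2 = 96 - 48 = 48 ≠ 0, so rank(C) = 2.
rank(C) = 2 < n = 3, so the pair (A, B) is not completely controllable.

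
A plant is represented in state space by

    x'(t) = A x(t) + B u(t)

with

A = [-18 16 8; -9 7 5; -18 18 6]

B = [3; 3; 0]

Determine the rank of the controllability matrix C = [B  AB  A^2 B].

1

AB = [[-6], [-6], [0]]
A^2B = [[12], [12], [0]]
Controllability matrix C = [B  AB  A^2B] = [[3, -6, 12], [3, -6, 12], [0, 0, 0]]
Every column of C is a scalar multiple of column 1 = [3, 3, 0] (multipliers 1, -2, 4), so the columns span a one-dimensional space.
C ≠ 0, hence rank(C) = 1.
rank(C) = 1 < n = 3, so the pair (A, B) is not completely controllable.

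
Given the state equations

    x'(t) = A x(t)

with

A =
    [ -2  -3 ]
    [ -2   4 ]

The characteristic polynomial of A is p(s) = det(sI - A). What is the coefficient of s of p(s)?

For a 2×2 matrix, det(sI - A) = s^2 - (tr A)s + det A.
tr A = 2, det A = -14.
So p(s) = s^2 - 2s - 14.
The coefficient of s is -2.

-2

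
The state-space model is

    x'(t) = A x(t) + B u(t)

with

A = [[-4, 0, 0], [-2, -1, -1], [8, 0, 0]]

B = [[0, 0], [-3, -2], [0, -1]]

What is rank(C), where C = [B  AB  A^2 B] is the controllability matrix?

2

AB = [[0, 0], [3, 3], [0, 0]]
A^2B = [[0, 0], [-3, -3], [0, 0]]
Controllability matrix C = [B  AB  A^2B] = [[0, 0, 0, 0, 0, 0], [-3, -2, 3, 3, -3, -3], [0, -1, 0, 0, 0, 0]]
Row 1 of C is identically zero, so rank(C) ≤ 2.
The 2×2 minor from rows 2, 3, columns 1, 2 is (-3)·(-1) - (-2)·0 = 3 - 0 = 3 ≠ 0, so rank(C) = 2.
rank(C) = 2 < n = 3, so the pair (A, B) is not completely controllable.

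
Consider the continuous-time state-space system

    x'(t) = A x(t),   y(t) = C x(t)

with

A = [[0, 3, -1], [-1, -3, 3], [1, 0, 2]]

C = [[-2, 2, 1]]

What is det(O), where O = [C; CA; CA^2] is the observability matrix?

CA = [[-1, -12, 10]]
CA^2 = [[22, 33, -15]]
Observability matrix O = [C; CA; CA^2] = [[-2, 2, 1], [-1, -12, 10], [22, 33, -15]]
Expanding along the first row, det(O) = (-2)·((-12)·(-15) - 10·33) - 2·((-1)·(-15) - 10·22) + 1·((-1)·33 - (-12)·22) = (-2)·(-150) - 2·(-205) + 1·231 = 941
Since det(O) ≠ 0, rank(O) = 3 and the system is completely observable.

941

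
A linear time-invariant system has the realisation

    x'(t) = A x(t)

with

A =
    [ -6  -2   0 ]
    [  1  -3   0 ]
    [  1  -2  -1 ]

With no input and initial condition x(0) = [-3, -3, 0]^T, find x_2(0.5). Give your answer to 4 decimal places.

-0.7255

det(sI - A) = s^3 - (tr A)s^2 + (M11 + M22 + M33)s - det A, where Mii is the 2×2 principal minor of A obtained by deleting row i and column i.
tr A = (-6) + (-3) + (-1) = -10; M11 = (-3)·(-1) - 0·(-2) = 3 - 0 = 3; M22 = (-6)·(-1) - 0·1 = 6 - 0 = 6; M33 = (-6)·(-3) - (-2)·1 = 18 - (-2) = 20; sum of minors = 29.
det A = (-6)·((-3)·(-1) - 0·(-2)) - (-2)·(1·(-1) - 0·1) + 0·(1·(-2) - (-3)·1) = (-6)·3 - (-2)·(-1) + 0·1 = -20.
So p(s) = det(sI - A) = s^3 + 10s^2 + 29s + 20.
Rational-root test: any integer root divides 20. Testing small divisors, s = -1 works: p(-1) = -1 + 10 + (-29) + 20 = 0, so (s + 1) is a factor.
Dividing, p(s) = (s + 1)(s^2 + 9s + 20).
Factor s^2 + 9s + 20: two numbers with sum -9 and product 20 are -4 and -5, so s^2 + 9s + 20 = (s + 4)(s + 5).
Hence p(s) = (s + 1) (s + 4) (s + 5), with roots -5, -4, -1.
The eigenvalues -5, -4, -1 are distinct and real, so A is diagonalisable and x(t) = e^{At} x(0) = V diag(e^{λ_i t}) V^{-1} x(0), where the columns of V are the eigenvectors.
λ = -5: A - (-5)I = [[-1, -2, 0], [1, 2, 0], [1, -2, 4]]. v must be orthogonal to every row; (row 1) × (row 3) = [-8, 4, 4], so take v_1 = [2, -1, -1]^T.
λ = -4: A - (-4)I = [[-2, -2, 0], [1, 1, 0], [1, -2, 3]]. v must be orthogonal to every row; (row 1) × (row 3) = [-6, 6, 6], so take v_2 = [-1, 1, 1]^T.
λ = -1: A - (-1)I = [[-5, -2, 0], [1, -2, 0], [1, -2, 0]]. v must be orthogonal to every row; (row 1) × (row 2) = [0, 0, 12], so take v_3 = [0, 0, 1]^T.
V = [v_1 v_2 v_3] = [[2, -1, 0], [-1, 1, 0], [-1, 1, 1]] has det V = 1, so V^{-1} = adj(V)/det V = [[1, 1, 0], [1, 2, 0], [0, -1, 1]].
Modal coordinates z(0) = V^{-1} x(0): 1·(-3) + 1·(-3) + 0·0 = -6; 1·(-3) + 2·(-3) + 0·0 = -9; 0·(-3) + (-1)·(-3) + 1·0 = 3; so z(0) = [-6, -9, 3]^T.
x_2(t) = Σ_i (v_i)_2 · z_i(0) · e^{λ_i t} (row 2 of V times the modal terms).
x_2(0.5) = (-1)·(-6)·e^{-5·0.5} + 1·(-9)·e^{-4·0.5} + 0·3·e^{-1·0.5} = 6·0.082085 + (-9)·0.135335 + 0·0.606531 = -0.7255.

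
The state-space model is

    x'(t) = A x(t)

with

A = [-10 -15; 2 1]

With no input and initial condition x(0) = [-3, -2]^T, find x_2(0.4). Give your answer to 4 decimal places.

-1.4688

det(sI - A) = s^2 - (tr A)s + det A, with tr A = (-10) + 1 = -9 and det A = (-10)·1 - (-15)·2 = -10 - (-30) = 20.
So p(s) = det(sI - A) = s^2 + 9s + 20.
Factor s^2 + 9s + 20: two numbers with sum -9 and product 20 are -4 and -5, so s^2 + 9s + 20 = (s + 4)(s + 5).
Hence p(s) = (s + 4) (s + 5), with roots -5, -4.
The eigenvalues -5, -4 are distinct and real, so A is diagonalisable and x(t) = e^{At} x(0) = V diag(e^{λ_i t}) V^{-1} x(0), where the columns of V are the eigenvectors.
λ = -5: A - (-5)I = [[-5, -15], [2, 6]]. Row 1 gives (-5)·v1 + (-15)·v2 = 0, so take v_1 = [3, -1]^T.
λ = -4: A - (-4)I = [[-6, -15], [2, 5]]. Row 1 gives (-6)·v1 + (-15)·v2 = 0, so take v_2 = [-5, 2]^T.
V = [v_1 v_2] = [[3, -5], [-1, 2]] has det V = 1, so V^{-1} = adj(V)/det V = [[2, 5], [1, 3]].
Modal coordinates z(0) = V^{-1} x(0): 2·(-3) + 5·(-2) = -16; 1·(-3) + 3·(-2) = -9; so z(0) = [-16, -9]^T.
x_2(t) = Σ_i (v_i)_2 · z_i(0) · e^{λ_i t} (row 2 of V times the modal terms).
x_2(0.4) = (-1)·(-16)·e^{-5·0.4} + 2·(-9)·e^{-4·0.4} = 16·0.135335 + (-18)·0.201897 = -1.4688.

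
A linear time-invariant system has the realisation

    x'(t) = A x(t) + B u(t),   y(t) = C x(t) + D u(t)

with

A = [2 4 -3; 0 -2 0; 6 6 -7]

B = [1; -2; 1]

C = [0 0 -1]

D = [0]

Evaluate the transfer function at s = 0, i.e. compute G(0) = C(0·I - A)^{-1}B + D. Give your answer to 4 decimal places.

G(0) = C(-A)^{-1}B + D = -C A^{-1} B + D.
det A = -8, so A^{-1} = (1/-8)·adj(A) = [[-7/4, -5/4, 3/4], [0, -1/2, 0], [-3/2, -3/2, 1/2]]
A^{-1} B = [3/2, 1, 2]^T
C A^{-1} B = -2
G(0) = D - C A^{-1} B = 0 - (-2) = 2

2.0000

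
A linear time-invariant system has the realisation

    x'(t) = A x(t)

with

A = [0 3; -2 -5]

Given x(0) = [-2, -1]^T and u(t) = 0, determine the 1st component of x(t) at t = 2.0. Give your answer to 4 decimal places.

-0.1475

det(sI - A) = s^2 - (tr A)s + det A, with tr A = 0 + (-5) = -5 and det A = 0·(-5) - 3·(-2) = 0 - (-6) = 6.
So p(s) = det(sI - A) = s^2 + 5s + 6.
Factor s^2 + 5s + 6: two numbers with sum -5 and product 6 are -2 and -3, so s^2 + 5s + 6 = (s + 2)(s + 3).
Hence p(s) = (s + 2) (s + 3), with roots -3, -2.
The eigenvalues -3, -2 are distinct and real, so A is diagonalisable and x(t) = e^{At} x(0) = V diag(e^{λ_i t}) V^{-1} x(0), where the columns of V are the eigenvectors.
λ = -3: A - (-3)I = [[3, 3], [-2, -2]]. Row 1 gives 3·v1 + 3·v2 = 0, so take v_1 = [-1, 1]^T.
λ = -2: A - (-2)I = [[2, 3], [-2, -3]]. Row 1 gives 2·v1 + 3·v2 = 0, so take v_2 = [3, -2]^T.
V = [v_1 v_2] = [[-1, 3], [1, -2]] has det V = -1, so V^{-1} = adj(V)/det V = [[2, 3], [1, 1]].
Modal coordinates z(0) = V^{-1} x(0): 2·(-2) + 3·(-1) = -7; 1·(-2) + 1·(-1) = -3; so z(0) = [-7, -3]^T.
x_1(t) = Σ_i (v_i)_1 · z_i(0) · e^{λ_i t} (row 1 of V times the modal terms).
x_1(2.0) = (-1)·(-7)·e^{-3·2.0} + 3·(-3)·e^{-2·2.0} = 7·0.002479 + (-9)·0.018316 = -0.1475.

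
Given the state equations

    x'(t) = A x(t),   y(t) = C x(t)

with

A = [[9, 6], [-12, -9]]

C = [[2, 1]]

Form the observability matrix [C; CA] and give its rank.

CA = [[6, 3]]
Observability matrix O = [C; CA] = [[2, 1], [6, 3]]
Every row of O is a scalar multiple of row 1 = [2, 1] (multipliers 1, 3), so the rows span a one-dimensional space.
O ≠ 0, hence rank(O) = 1.
rank(O) = 1 < n = 2, so the pair (A, C) is not completely observable.

1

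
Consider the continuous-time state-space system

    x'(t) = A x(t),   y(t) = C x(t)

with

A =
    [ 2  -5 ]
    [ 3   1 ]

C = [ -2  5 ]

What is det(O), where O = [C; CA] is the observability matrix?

-85

CA = [[11, 15]]
Observability matrix O = [C; CA] = [[-2, 5], [11, 15]]
det(O) = (-2)·15 - 5·11 = -30 - 55 = -85
Since det(O) ≠ 0, rank(O) = 2 and the system is completely observable.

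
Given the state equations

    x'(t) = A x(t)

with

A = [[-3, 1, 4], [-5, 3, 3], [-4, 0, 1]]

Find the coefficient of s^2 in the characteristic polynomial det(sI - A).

-1

Expand det(sI - A) for the 3×3 matrix.
p(s) = s^3 - s^2 + 12s - 32.
(Check: constant term = det(-A) = (-1)^3 det A = -32; coefficient of s^2 = -tr A = -1.)
The coefficient of s^2 is -1.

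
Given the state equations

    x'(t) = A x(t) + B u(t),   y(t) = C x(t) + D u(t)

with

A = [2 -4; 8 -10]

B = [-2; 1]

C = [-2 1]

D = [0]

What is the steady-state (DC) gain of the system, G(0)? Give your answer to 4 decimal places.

2.5000

G(0) = C(-A)^{-1}B + D = -C A^{-1} B + D.
det A = 12, so A^{-1} = (1/12)·adj(A) = [[-5/6, 1/3], [-2/3, 1/6]]
A^{-1} B = [2, 3/2]^T
C A^{-1} B = -5/2
G(0) = D - C A^{-1} B = 0 - (-5/2) = 5/2 ≈ 2.5000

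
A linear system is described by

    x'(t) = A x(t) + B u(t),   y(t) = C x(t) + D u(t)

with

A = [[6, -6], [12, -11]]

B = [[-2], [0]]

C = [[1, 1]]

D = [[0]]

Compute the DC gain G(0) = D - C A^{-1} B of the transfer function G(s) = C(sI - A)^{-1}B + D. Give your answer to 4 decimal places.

-7.6667

G(0) = C(-A)^{-1}B + D = -C A^{-1} B + D.
det A = 6, so A^{-1} = (1/6)·adj(A) = [[-11/6, 1], [-2, 1]]
A^{-1} B = [11/3, 4]^T
C A^{-1} B = 23/3
G(0) = D - C A^{-1} B = 0 - (23/3) = -23/3 ≈ -7.6667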